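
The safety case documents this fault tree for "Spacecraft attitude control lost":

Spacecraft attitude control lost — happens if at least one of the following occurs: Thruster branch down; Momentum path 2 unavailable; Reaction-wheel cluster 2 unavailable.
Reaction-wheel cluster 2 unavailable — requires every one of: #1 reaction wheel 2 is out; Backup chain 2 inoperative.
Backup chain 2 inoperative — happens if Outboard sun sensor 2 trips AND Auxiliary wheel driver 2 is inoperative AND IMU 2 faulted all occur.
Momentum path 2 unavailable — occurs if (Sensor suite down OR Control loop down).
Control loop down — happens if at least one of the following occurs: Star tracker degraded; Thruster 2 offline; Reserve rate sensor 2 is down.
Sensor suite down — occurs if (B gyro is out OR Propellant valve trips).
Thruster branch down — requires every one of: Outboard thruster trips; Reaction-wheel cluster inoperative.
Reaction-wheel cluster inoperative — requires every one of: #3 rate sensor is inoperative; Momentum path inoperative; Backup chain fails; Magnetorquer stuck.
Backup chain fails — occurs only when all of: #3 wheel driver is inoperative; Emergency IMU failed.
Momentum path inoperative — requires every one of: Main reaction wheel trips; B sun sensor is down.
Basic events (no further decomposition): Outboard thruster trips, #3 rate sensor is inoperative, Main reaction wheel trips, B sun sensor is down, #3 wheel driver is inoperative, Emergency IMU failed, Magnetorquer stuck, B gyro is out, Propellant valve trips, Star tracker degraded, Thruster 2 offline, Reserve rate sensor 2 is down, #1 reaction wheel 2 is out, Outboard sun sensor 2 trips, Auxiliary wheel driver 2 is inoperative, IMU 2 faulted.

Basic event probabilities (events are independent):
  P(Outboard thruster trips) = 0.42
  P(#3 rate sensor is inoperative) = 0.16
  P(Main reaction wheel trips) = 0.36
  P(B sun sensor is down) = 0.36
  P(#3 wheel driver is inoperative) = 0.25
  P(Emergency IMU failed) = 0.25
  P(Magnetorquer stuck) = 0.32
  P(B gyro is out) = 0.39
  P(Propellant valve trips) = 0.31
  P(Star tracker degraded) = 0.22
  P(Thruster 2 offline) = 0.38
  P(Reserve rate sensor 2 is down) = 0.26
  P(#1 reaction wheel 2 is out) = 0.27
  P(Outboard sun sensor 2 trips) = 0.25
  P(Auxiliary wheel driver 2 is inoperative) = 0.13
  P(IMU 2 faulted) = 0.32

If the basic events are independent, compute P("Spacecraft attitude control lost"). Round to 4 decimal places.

0.8498

P(Momentum path inoperative) [AND] = 0.36 × 0.36 = 0.129600
P(Backup chain fails) [AND] = 0.25 × 0.25 = 0.062500
P(Reaction-wheel cluster inoperative) [AND] = 0.16 × 0.129600 × 0.062500 × 0.32 = 0.000415
P(Thruster branch down) [AND] = 0.42 × 0.000415 = 0.000174
P(Sensor suite down) [OR] = 1 − (1−0.39) × (1−0.31) = 0.579100
P(Control loop down) [OR] = 1 − (1−0.22) × (1−0.38) × (1−0.26) = 0.642136
P(Momentum path 2 unavailable) [OR] = 1 − (1−0.579100) × (1−0.642136) = 0.849375
P(Backup chain 2 inoperative) [AND] = 0.25 × 0.13 × 0.32 = 0.010400
P(Reaction-wheel cluster 2 unavailable) [AND] = 0.27 × 0.010400 = 0.002808
P(Spacecraft attitude control lost) [OR] = 1 − (1−0.000174) × (1−0.849375) × (1−0.002808) = 0.849824
Rounded to 4 decimal places: P(Spacecraft attitude control lost) ≈ 0.8498.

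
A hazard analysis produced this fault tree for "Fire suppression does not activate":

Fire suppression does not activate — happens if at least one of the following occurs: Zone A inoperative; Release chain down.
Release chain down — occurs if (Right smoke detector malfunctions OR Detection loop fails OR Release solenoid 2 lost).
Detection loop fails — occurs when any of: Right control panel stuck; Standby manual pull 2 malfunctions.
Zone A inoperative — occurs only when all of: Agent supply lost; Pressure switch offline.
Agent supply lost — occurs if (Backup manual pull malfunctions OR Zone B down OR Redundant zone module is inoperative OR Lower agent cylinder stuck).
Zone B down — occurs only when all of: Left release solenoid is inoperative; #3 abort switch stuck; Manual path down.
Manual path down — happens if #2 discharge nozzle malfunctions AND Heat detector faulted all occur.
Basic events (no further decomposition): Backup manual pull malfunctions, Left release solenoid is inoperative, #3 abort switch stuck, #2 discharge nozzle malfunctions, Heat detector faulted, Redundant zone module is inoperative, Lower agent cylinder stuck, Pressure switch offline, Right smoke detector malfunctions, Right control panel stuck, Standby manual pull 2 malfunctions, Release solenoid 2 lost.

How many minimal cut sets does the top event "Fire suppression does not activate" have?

8

Manual path down [AND]: one cut set from each child combined → 1 × 1 = 1 cut set(s).
Zone B down [AND]: one cut set from each child combined → 1 × 1 × 1 = 1 cut set(s).
Agent supply lost [OR]: union of children's cut sets → 4 cut set(s).
Zone A inoperative [AND]: one cut set from each child combined → 4 × 1 = 4 cut set(s).
Detection loop fails [OR]: union of children's cut sets → 2 cut set(s).
Release chain down [OR]: union of children's cut sets → 4 cut set(s).
Fire suppression does not activate [OR]: union of children's cut sets → 8 cut set(s).
Minimal cut sets: {Backup manual pull malfunctions, Pressure switch offline}; {#2 discharge nozzle malfunctions, #3 abort switch stuck, Heat detector faulted, Left release solenoid is inoperative, Pressure switch offline}; {Pressure switch offline, Redundant zone module is inoperative}; {Lower agent cylinder stuck, Pressure switch offline}; {Right smoke detector malfunctions}; {Right control panel stuck}; {Standby manual pull 2 malfunctions}; {Release solenoid 2 lost}.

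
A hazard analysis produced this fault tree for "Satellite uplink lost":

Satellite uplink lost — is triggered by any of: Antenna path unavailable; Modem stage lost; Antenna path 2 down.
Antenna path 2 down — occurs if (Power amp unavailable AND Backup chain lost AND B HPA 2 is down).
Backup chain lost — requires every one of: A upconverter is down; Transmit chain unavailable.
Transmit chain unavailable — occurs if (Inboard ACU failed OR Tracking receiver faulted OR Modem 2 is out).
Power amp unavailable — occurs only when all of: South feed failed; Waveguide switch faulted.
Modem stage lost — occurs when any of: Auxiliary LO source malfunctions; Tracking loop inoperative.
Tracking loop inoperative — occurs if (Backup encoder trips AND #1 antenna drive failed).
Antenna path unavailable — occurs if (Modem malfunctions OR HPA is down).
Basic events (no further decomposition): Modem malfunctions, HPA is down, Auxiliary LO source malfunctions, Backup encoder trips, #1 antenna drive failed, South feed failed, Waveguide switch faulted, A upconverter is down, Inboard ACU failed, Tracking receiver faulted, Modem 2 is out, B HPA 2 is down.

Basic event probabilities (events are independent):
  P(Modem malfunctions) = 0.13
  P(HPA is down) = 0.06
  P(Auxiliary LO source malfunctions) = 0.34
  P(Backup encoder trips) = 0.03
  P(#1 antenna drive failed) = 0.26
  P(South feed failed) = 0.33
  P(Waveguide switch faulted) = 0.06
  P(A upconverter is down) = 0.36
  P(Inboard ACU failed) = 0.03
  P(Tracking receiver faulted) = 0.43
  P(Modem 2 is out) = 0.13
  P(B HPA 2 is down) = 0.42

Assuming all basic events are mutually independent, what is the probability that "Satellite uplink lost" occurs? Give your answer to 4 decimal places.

P(Antenna path unavailable) [OR] = 1 − (1−0.13) × (1−0.06) = 0.182200
P(Tracking loop inoperative) [AND] = 0.03 × 0.26 = 0.007800
P(Modem stage lost) [OR] = 1 − (1−0.34) × (1−0.007800) = 0.345148
P(Power amp unavailable) [AND] = 0.33 × 0.06 = 0.019800
P(Transmit chain unavailable) [OR] = 1 − (1−0.03) × (1−0.43) × (1−0.13) = 0.518977
P(Backup chain lost) [AND] = 0.36 × 0.518977 = 0.186832
P(Antenna path 2 down) [AND] = 0.019800 × 0.186832 × 0.42 = 0.001554
P(Satellite uplink lost) [OR] = 1 − (1−0.182200) × (1−0.345148) × (1−0.001554) = 0.465294
Rounded to 4 decimal places: P(Satellite uplink lost) ≈ 0.4653.

0.4653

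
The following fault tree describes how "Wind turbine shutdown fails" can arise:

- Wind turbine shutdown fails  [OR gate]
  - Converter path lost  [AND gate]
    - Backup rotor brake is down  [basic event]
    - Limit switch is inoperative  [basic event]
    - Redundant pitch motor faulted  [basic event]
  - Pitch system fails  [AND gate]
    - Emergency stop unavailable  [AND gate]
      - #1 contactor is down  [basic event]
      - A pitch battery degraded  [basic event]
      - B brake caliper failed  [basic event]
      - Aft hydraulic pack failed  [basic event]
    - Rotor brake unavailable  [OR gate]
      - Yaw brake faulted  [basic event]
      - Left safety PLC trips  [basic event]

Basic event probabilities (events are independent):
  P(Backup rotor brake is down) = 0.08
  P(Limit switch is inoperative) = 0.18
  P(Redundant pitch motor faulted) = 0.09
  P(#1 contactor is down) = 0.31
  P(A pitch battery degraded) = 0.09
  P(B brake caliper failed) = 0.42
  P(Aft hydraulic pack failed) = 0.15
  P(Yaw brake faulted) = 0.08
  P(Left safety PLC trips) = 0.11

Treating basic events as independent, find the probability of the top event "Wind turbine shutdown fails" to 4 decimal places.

0.0016

P(Converter path lost) [AND] = 0.08 × 0.18 × 0.09 = 0.001296
P(Emergency stop unavailable) [AND] = 0.31 × 0.09 × 0.42 × 0.15 = 0.001758
P(Rotor brake unavailable) [OR] = 1 − (1−0.08) × (1−0.11) = 0.181200
P(Pitch system fails) [AND] = 0.001758 × 0.181200 = 0.000319
P(Wind turbine shutdown fails) [OR] = 1 − (1−0.001296) × (1−0.000319) = 0.001615
Rounded to 4 decimal places: P(Wind turbine shutdown fails) ≈ 0.0016.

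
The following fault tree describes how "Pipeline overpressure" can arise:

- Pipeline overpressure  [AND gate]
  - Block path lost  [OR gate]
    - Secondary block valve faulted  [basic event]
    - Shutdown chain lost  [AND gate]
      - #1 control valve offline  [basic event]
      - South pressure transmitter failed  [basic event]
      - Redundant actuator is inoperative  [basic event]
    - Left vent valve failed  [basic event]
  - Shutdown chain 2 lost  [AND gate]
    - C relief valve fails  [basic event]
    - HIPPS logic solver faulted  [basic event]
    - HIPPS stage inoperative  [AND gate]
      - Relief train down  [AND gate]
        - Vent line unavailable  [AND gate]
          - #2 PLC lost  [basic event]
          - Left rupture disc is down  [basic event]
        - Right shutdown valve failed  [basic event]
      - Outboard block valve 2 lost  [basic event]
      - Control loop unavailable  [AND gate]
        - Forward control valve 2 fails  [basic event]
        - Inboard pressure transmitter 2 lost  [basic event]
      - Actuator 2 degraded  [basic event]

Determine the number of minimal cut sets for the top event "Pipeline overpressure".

3

Shutdown chain lost [AND]: one cut set from each child combined → 1 × 1 × 1 = 1 cut set(s).
Block path lost [OR]: union of children's cut sets → 3 cut set(s).
Vent line unavailable [AND]: one cut set from each child combined → 1 × 1 = 1 cut set(s).
Relief train down [AND]: one cut set from each child combined → 1 × 1 = 1 cut set(s).
Control loop unavailable [AND]: one cut set from each child combined → 1 × 1 = 1 cut set(s).
HIPPS stage inoperative [AND]: one cut set from each child combined → 1 × 1 × 1 × 1 = 1 cut set(s).
Shutdown chain 2 lost [AND]: one cut set from each child combined → 1 × 1 × 1 = 1 cut set(s).
Pipeline overpressure [AND]: one cut set from each child combined → 3 × 1 = 3 cut set(s).
Minimal cut sets: {#2 PLC lost, Actuator 2 degraded, C relief valve fails, Forward control valve 2 fails, HIPPS logic solver faulted, Inboard pressure transmitter 2 lost, Left rupture disc is down, Outboard block valve 2 lost, Right shutdown valve failed, Secondary block valve faulted}; {#1 control valve offline, #2 PLC lost, Actuator 2 degraded, C relief valve fails, Forward control valve 2 fails, HIPPS logic solver faulted, Inboard pressure transmitter 2 lost, Left rupture disc is down, Outboard block valve 2 lost, Redundant actuator is inoperative, Right shutdown valve failed, South pressure transmitter failed}; {#2 PLC lost, Actuator 2 degraded, C relief valve fails, Forward control valve 2 fails, HIPPS logic solver faulted, Inboard pressure transmitter 2 lost, Left rupture disc is down, Left vent valve failed, Outboard block valve 2 lost, Right shutdown valve failed}.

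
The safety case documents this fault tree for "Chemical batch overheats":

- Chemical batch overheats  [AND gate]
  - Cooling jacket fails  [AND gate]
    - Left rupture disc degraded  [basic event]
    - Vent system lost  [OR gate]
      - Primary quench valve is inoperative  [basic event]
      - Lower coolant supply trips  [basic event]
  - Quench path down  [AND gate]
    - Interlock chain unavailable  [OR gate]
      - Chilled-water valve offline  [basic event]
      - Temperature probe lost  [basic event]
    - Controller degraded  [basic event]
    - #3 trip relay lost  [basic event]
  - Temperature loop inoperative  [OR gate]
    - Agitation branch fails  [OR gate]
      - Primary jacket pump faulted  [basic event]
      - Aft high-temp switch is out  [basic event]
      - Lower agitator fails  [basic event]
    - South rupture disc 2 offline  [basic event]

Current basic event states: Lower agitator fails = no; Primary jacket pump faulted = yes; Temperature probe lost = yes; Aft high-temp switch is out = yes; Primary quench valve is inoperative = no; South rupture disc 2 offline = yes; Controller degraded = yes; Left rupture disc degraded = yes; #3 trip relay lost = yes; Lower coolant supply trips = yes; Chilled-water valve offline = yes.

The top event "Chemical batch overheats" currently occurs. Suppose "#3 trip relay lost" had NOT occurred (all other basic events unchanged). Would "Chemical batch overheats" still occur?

No

Counterfactual: set "#3 trip relay lost" to not occurred.
Vent system lost [OR]: Primary quench valve is inoperative=not, Lower coolant supply trips=occurs → at least one input occurs → occurs.
Cooling jacket fails [AND]: Left rupture disc degraded=occurs, Vent system lost=occurs → all inputs occur → occurs.
Interlock chain unavailable [OR]: Chilled-water valve offline=occurs, Temperature probe lost=occurs → at least one input occurs → occurs.
Quench path down [AND]: Interlock chain unavailable=occurs, Controller degraded=occurs, #3 trip relay lost=not → not all inputs occur → does not occur.
Agitation branch fails [OR]: Primary jacket pump faulted=occurs, Aft high-temp switch is out=occurs, Lower agitator fails=not → at least one input occurs → occurs.
Temperature loop inoperative [OR]: Agitation branch fails=occurs, South rupture disc 2 offline=occurs → at least one input occurs → occurs.
Chemical batch overheats [AND]: Cooling jacket fails=occurs, Quench path down=not, Temperature loop inoperative=occurs → not all inputs occur → does not occur.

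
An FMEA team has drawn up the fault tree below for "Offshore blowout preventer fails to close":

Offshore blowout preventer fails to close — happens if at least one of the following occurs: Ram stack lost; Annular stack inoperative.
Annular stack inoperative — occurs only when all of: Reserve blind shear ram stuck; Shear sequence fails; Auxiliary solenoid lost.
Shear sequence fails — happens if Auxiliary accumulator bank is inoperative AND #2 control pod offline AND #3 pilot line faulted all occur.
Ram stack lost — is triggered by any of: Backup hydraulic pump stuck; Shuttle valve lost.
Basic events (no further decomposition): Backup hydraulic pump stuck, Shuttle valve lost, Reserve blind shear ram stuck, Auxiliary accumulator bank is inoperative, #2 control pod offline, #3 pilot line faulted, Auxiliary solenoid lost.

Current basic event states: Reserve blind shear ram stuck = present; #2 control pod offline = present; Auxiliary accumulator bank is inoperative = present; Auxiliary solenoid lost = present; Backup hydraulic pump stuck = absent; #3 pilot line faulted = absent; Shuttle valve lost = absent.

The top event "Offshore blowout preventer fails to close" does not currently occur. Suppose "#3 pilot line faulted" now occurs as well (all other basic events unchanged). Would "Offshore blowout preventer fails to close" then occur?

Counterfactual: set "#3 pilot line faulted" to occurred.
Ram stack lost [OR]: Backup hydraulic pump stuck=not, Shuttle valve lost=not → no input occurs → does not occur.
Shear sequence fails [AND]: Auxiliary accumulator bank is inoperative=occurs, #2 control pod offline=occurs, #3 pilot line faulted=occurs → all inputs occur → occurs.
Annular stack inoperative [AND]: Reserve blind shear ram stuck=occurs, Shear sequence fails=occurs, Auxiliary solenoid lost=occurs → all inputs occur → occurs.
Offshore blowout preventer fails to close [OR]: Ram stack lost=not, Annular stack inoperative=occurs → at least one input occurs → occurs.

Yes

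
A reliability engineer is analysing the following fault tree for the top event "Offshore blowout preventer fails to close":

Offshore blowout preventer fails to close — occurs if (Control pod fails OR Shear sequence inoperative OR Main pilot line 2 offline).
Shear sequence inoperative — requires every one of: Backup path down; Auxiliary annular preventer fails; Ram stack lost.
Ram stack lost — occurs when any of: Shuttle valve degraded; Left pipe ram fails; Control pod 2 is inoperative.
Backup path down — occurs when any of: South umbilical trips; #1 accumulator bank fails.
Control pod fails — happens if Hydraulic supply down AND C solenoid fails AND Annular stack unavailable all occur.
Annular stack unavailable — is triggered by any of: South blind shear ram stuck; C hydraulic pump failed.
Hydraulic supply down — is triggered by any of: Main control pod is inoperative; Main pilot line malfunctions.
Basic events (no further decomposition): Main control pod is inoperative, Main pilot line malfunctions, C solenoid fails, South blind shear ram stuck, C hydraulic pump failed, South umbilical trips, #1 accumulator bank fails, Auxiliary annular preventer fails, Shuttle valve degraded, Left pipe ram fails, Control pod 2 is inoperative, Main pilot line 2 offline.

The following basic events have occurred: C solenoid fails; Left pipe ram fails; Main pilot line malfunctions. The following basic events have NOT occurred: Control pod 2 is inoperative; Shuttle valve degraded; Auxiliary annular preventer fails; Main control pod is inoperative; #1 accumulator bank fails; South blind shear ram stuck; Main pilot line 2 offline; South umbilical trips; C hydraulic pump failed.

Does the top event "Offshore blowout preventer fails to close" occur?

Hydraulic supply down [OR]: Main control pod is inoperative=not, Main pilot line malfunctions=occurs → at least one input occurs → occurs.
Annular stack unavailable [OR]: South blind shear ram stuck=not, C hydraulic pump failed=not → no input occurs → does not occur.
Control pod fails [AND]: Hydraulic supply down=occurs, C solenoid fails=occurs, Annular stack unavailable=not → not all inputs occur → does not occur.
Backup path down [OR]: South umbilical trips=not, #1 accumulator bank fails=not → no input occurs → does not occur.
Ram stack lost [OR]: Shuttle valve degraded=not, Left pipe ram fails=occurs, Control pod 2 is inoperative=not → at least one input occurs → occurs.
Shear sequence inoperative [AND]: Backup path down=not, Auxiliary annular preventer fails=not, Ram stack lost=occurs → not all inputs occur → does not occur.
Offshore blowout preventer fails to close [OR]: Control pod fails=not, Shear sequence inoperative=not, Main pilot line 2 offline=not → no input occurs → does not occur.

No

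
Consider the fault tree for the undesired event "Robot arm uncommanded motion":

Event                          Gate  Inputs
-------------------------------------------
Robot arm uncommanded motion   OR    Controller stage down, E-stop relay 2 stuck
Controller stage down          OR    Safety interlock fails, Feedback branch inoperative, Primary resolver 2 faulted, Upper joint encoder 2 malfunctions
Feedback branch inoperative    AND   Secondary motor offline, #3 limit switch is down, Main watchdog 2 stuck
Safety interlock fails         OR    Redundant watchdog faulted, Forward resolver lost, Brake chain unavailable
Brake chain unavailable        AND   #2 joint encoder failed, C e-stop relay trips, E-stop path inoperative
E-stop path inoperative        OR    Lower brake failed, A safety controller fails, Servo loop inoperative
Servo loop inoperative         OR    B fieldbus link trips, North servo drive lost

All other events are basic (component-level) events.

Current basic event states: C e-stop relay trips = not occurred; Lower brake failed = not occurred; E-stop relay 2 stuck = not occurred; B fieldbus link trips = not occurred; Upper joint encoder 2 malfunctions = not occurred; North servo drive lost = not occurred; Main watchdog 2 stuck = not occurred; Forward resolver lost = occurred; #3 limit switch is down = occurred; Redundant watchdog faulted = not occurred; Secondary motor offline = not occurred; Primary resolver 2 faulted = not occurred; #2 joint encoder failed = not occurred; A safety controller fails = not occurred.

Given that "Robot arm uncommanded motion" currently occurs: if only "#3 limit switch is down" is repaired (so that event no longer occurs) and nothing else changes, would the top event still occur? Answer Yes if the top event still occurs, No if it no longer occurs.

Counterfactual: set "#3 limit switch is down" to not occurred.
Servo loop inoperative [OR]: B fieldbus link trips=not, North servo drive lost=not → no input occurs → does not occur.
E-stop path inoperative [OR]: Lower brake failed=not, A safety controller fails=not, Servo loop inoperative=not → no input occurs → does not occur.
Brake chain unavailable [AND]: #2 joint encoder failed=not, C e-stop relay trips=not, E-stop path inoperative=not → not all inputs occur → does not occur.
Safety interlock fails [OR]: Redundant watchdog faulted=not, Forward resolver lost=occurs, Brake chain unavailable=not → at least one input occurs → occurs.
Feedback branch inoperative [AND]: Secondary motor offline=not, #3 limit switch is down=not, Main watchdog 2 stuck=not → not all inputs occur → does not occur.
Controller stage down [OR]: Safety interlock fails=occurs, Feedback branch inoperative=not, Primary resolver 2 faulted=not, Upper joint encoder 2 malfunctions=not → at least one input occurs → occurs.
Robot arm uncommanded motion [OR]: Controller stage down=occurs, E-stop relay 2 stuck=not → at least one input occurs → occurs.

Yes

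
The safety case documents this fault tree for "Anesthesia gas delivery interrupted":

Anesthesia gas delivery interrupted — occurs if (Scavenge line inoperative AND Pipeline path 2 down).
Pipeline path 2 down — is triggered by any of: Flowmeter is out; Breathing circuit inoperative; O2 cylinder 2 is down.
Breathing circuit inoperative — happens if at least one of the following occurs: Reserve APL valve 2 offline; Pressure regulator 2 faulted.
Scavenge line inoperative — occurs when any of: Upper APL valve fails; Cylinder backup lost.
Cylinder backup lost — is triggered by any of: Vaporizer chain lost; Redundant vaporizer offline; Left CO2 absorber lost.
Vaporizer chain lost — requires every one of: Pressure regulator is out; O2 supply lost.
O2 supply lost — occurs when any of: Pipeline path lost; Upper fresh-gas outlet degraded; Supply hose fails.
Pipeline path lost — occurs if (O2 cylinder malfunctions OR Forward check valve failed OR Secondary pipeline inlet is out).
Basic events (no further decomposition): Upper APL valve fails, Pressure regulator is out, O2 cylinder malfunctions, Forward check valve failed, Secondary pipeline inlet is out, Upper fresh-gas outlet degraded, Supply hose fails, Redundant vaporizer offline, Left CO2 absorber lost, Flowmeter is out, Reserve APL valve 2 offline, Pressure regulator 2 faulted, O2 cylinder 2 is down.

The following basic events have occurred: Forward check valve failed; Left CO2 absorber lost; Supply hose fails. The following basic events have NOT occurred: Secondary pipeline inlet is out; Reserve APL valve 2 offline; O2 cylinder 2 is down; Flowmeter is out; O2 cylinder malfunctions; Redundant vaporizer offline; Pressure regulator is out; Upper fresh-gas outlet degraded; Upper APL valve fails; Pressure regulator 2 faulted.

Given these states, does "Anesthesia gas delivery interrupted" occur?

Pipeline path lost [OR]: O2 cylinder malfunctions=not, Forward check valve failed=occurs, Secondary pipeline inlet is out=not → at least one input occurs → occurs.
O2 supply lost [OR]: Pipeline path lost=occurs, Upper fresh-gas outlet degraded=not, Supply hose fails=occurs → at least one input occurs → occurs.
Vaporizer chain lost [AND]: Pressure regulator is out=not, O2 supply lost=occurs → not all inputs occur → does not occur.
Cylinder backup lost [OR]: Vaporizer chain lost=not, Redundant vaporizer offline=not, Left CO2 absorber lost=occurs → at least one input occurs → occurs.
Scavenge line inoperative [OR]: Upper APL valve fails=not, Cylinder backup lost=occurs → at least one input occurs → occurs.
Breathing circuit inoperative [OR]: Reserve APL valve 2 offline=not, Pressure regulator 2 faulted=not → no input occurs → does not occur.
Pipeline path 2 down [OR]: Flowmeter is out=not, Breathing circuit inoperative=not, O2 cylinder 2 is down=not → no input occurs → does not occur.
Anesthesia gas delivery interrupted [AND]: Scavenge line inoperative=occurs, Pipeline path 2 down=not → not all inputs occur → does not occur.

No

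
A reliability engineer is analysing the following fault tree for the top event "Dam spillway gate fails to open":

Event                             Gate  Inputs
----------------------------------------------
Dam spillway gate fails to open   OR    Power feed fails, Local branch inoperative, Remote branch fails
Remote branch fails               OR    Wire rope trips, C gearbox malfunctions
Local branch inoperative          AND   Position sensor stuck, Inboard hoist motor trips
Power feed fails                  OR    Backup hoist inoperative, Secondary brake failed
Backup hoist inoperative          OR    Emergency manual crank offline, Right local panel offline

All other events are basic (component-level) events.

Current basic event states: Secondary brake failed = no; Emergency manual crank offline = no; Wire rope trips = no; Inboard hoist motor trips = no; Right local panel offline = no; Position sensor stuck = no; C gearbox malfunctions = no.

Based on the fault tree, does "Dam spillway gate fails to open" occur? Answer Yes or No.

Backup hoist inoperative [OR]: Emergency manual crank offline=not, Right local panel offline=not → no input occurs → does not occur.
Power feed fails [OR]: Backup hoist inoperative=not, Secondary brake failed=not → no input occurs → does not occur.
Local branch inoperative [AND]: Position sensor stuck=not, Inboard hoist motor trips=not → not all inputs occur → does not occur.
Remote branch fails [OR]: Wire rope trips=not, C gearbox malfunctions=not → no input occurs → does not occur.
Dam spillway gate fails to open [OR]: Power feed fails=not, Local branch inoperative=not, Remote branch fails=not → no input occurs → does not occur.

No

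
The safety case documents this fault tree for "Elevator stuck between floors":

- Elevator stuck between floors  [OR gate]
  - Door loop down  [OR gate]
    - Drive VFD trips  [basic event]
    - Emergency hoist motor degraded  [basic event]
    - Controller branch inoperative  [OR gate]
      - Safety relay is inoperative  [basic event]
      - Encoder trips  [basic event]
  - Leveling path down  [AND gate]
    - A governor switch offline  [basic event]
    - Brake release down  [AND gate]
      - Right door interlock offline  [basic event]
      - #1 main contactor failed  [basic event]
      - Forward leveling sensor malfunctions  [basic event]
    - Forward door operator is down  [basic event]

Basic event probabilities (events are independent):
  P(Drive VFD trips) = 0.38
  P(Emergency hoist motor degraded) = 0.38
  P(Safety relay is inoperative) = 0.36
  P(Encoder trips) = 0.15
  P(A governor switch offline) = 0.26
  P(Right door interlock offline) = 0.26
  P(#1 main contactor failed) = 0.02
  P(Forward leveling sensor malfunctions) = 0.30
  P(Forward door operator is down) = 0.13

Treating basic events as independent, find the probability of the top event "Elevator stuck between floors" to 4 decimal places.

0.7909

P(Controller branch inoperative) [OR] = 1 − (1−0.36) × (1−0.15) = 0.456000
P(Door loop down) [OR] = 1 − (1−0.38) × (1−0.38) × (1−0.456000) = 0.790886
P(Brake release down) [AND] = 0.26 × 0.02 × 0.30 = 0.001560
P(Leveling path down) [AND] = 0.26 × 0.001560 × 0.13 = 0.000053
P(Elevator stuck between floors) [OR] = 1 − (1−0.790886) × (1−0.000053) = 0.790897
Rounded to 4 decimal places: P(Elevator stuck between floors) ≈ 0.7909.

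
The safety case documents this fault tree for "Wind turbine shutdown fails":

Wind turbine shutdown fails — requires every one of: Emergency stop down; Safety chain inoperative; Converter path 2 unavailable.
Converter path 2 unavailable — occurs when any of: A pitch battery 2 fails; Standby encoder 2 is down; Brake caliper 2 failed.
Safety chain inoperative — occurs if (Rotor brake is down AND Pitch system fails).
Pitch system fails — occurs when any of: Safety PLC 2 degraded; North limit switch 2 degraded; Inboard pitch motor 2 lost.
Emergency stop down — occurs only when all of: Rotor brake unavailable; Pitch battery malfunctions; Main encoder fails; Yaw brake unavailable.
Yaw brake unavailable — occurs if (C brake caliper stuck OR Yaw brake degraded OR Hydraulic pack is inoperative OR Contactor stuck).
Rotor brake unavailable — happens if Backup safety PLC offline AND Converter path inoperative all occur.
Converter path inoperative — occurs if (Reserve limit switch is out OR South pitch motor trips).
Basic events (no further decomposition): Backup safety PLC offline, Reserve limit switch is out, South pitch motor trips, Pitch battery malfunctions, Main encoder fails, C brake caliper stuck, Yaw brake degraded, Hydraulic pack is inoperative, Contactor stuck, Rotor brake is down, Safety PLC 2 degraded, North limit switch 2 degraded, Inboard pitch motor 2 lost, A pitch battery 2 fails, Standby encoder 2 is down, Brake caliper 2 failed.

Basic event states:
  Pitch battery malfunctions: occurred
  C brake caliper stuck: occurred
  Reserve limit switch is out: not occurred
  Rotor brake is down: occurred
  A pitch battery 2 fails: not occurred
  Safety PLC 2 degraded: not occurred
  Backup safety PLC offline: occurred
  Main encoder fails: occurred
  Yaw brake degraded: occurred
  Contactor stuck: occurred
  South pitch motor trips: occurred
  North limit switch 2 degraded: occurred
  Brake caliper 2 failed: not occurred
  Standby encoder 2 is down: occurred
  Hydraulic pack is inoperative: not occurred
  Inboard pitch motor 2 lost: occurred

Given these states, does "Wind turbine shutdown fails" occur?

Yes

Converter path inoperative [OR]: Reserve limit switch is out=not, South pitch motor trips=occurs → at least one input occurs → occurs.
Rotor brake unavailable [AND]: Backup safety PLC offline=occurs, Converter path inoperative=occurs → all inputs occur → occurs.
Yaw brake unavailable [OR]: C brake caliper stuck=occurs, Yaw brake degraded=occurs, Hydraulic pack is inoperative=not, Contactor stuck=occurs → at least one input occurs → occurs.
Emergency stop down [AND]: Rotor brake unavailable=occurs, Pitch battery malfunctions=occurs, Main encoder fails=occurs, Yaw brake unavailable=occurs → all inputs occur → occurs.
Pitch system fails [OR]: Safety PLC 2 degraded=not, North limit switch 2 degraded=occurs, Inboard pitch motor 2 lost=occurs → at least one input occurs → occurs.
Safety chain inoperative [AND]: Rotor brake is down=occurs, Pitch system fails=occurs → all inputs occur → occurs.
Converter path 2 unavailable [OR]: A pitch battery 2 fails=not, Standby encoder 2 is down=occurs, Brake caliper 2 failed=not → at least one input occurs → occurs.
Wind turbine shutdown fails [AND]: Emergency stop down=occurs, Safety chain inoperative=occurs, Converter path 2 unavailable=occurs → all inputs occur → occurs.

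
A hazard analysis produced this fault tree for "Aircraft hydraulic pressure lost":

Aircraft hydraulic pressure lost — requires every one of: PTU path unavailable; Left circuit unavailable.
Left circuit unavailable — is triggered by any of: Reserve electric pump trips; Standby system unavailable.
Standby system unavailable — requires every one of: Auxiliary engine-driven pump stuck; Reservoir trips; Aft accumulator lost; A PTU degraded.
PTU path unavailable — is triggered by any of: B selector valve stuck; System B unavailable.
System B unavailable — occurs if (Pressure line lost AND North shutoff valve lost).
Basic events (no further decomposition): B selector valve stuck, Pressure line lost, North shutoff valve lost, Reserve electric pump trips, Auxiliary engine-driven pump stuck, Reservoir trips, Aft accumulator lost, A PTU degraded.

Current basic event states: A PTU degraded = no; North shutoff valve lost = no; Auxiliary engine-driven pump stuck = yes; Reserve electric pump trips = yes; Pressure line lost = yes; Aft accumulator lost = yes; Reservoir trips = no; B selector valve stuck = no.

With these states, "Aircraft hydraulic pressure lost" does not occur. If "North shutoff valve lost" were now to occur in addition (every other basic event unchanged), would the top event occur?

Yes

Counterfactual: set "North shutoff valve lost" to occurred.
System B unavailable [AND]: Pressure line lost=occurs, North shutoff valve lost=occurs → all inputs occur → occurs.
PTU path unavailable [OR]: B selector valve stuck=not, System B unavailable=occurs → at least one input occurs → occurs.
Standby system unavailable [AND]: Auxiliary engine-driven pump stuck=occurs, Reservoir trips=not, Aft accumulator lost=occurs, A PTU degraded=not → not all inputs occur → does not occur.
Left circuit unavailable [OR]: Reserve electric pump trips=occurs, Standby system unavailable=not → at least one input occurs → occurs.
Aircraft hydraulic pressure lost [AND]: PTU path unavailable=occurs, Left circuit unavailable=occurs → all inputs occur → occurs.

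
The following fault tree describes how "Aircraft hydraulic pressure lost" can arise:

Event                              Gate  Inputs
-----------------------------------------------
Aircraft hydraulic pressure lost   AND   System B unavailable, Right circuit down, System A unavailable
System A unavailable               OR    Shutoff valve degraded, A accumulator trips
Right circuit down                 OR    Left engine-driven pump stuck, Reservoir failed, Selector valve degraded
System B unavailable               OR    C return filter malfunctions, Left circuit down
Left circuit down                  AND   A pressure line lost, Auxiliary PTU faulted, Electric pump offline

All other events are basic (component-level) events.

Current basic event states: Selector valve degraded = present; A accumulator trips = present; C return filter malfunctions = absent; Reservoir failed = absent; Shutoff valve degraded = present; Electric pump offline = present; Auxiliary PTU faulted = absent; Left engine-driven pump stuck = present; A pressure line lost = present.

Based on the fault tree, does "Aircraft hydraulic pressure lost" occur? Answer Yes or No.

Left circuit down [AND]: A pressure line lost=occurs, Auxiliary PTU faulted=not, Electric pump offline=occurs → not all inputs occur → does not occur.
System B unavailable [OR]: C return filter malfunctions=not, Left circuit down=not → no input occurs → does not occur.
Right circuit down [OR]: Left engine-driven pump stuck=occurs, Reservoir failed=not, Selector valve degraded=occurs → at least one input occurs → occurs.
System A unavailable [OR]: Shutoff valve degraded=occurs, A accumulator trips=occurs → at least one input occurs → occurs.
Aircraft hydraulic pressure lost [AND]: System B unavailable=not, Right circuit down=occurs, System A unavailable=occurs → not all inputs occur → does not occur.

No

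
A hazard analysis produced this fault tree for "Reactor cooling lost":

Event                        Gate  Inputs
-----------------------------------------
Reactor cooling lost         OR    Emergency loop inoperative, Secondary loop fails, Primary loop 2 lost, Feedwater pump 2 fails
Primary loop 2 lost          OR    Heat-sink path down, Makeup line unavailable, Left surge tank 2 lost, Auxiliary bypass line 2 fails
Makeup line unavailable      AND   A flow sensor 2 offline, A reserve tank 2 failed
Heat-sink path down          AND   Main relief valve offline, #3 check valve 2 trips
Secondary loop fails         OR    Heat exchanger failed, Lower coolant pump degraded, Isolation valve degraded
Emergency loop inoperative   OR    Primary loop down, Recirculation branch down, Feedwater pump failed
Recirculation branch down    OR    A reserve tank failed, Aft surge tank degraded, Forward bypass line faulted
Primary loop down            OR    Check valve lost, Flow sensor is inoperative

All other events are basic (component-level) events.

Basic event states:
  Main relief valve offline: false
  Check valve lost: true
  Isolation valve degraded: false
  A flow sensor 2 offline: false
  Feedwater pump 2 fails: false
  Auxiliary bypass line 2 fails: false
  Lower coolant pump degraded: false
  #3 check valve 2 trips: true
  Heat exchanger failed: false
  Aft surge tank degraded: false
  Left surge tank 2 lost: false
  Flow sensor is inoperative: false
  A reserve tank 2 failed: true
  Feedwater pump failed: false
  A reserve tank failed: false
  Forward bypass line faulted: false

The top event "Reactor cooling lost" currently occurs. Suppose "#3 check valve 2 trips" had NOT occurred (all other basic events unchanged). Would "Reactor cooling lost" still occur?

Yes

Counterfactual: set "#3 check valve 2 trips" to not occurred.
Primary loop down [OR]: Check valve lost=occurs, Flow sensor is inoperative=not → at least one input occurs → occurs.
Recirculation branch down [OR]: A reserve tank failed=not, Aft surge tank degraded=not, Forward bypass line faulted=not → no input occurs → does not occur.
Emergency loop inoperative [OR]: Primary loop down=occurs, Recirculation branch down=not, Feedwater pump failed=not → at least one input occurs → occurs.
Secondary loop fails [OR]: Heat exchanger failed=not, Lower coolant pump degraded=not, Isolation valve degraded=not → no input occurs → does not occur.
Heat-sink path down [AND]: Main relief valve offline=not, #3 check valve 2 trips=not → not all inputs occur → does not occur.
Makeup line unavailable [AND]: A flow sensor 2 offline=not, A reserve tank 2 failed=occurs → not all inputs occur → does not occur.
Primary loop 2 lost [OR]: Heat-sink path down=not, Makeup line unavailable=not, Left surge tank 2 lost=not, Auxiliary bypass line 2 fails=not → no input occurs → does not occur.
Reactor cooling lost [OR]: Emergency loop inoperative=occurs, Secondary loop fails=not, Primary loop 2 lost=not, Feedwater pump 2 fails=not → at least one input occurs → occurs.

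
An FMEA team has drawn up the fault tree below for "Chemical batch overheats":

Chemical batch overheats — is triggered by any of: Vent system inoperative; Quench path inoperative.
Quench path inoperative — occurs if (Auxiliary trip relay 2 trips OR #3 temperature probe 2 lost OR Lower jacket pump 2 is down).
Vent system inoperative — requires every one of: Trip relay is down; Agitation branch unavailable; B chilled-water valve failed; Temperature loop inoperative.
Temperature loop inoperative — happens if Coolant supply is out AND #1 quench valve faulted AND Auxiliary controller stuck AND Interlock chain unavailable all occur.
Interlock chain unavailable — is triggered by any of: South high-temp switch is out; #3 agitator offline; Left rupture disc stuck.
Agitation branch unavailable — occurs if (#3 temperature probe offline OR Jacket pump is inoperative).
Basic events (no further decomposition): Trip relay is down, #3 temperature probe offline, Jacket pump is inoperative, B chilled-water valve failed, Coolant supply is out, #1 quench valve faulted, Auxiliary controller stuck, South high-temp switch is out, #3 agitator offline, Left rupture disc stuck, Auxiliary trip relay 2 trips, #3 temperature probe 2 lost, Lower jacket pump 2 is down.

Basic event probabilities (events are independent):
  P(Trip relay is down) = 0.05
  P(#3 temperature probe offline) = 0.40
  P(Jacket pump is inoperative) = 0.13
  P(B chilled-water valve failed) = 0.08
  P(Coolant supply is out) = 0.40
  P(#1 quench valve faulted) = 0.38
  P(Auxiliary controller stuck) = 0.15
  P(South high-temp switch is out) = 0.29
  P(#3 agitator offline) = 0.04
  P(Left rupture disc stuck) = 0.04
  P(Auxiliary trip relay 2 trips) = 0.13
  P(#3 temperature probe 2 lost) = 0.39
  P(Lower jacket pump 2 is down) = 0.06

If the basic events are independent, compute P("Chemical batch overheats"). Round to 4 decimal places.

P(Agitation branch unavailable) [OR] = 1 − (1−0.40) × (1−0.13) = 0.478000
P(Interlock chain unavailable) [OR] = 1 − (1−0.29) × (1−0.04) × (1−0.04) = 0.345664
P(Temperature loop inoperative) [AND] = 0.40 × 0.38 × 0.15 × 0.345664 = 0.007881
P(Vent system inoperative) [AND] = 0.05 × 0.478000 × 0.08 × 0.007881 = 0.000015
P(Quench path inoperative) [OR] = 1 − (1−0.13) × (1−0.39) × (1−0.06) = 0.501142
P(Chemical batch overheats) [OR] = 1 − (1−0.000015) × (1−0.501142) = 0.501149
Rounded to 4 decimal places: P(Chemical batch overheats) ≈ 0.5011.

0.5011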